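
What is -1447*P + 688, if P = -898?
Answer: 1300094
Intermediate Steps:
-1447*P + 688 = -1447*(-898) + 688 = 1299406 + 688 = 1300094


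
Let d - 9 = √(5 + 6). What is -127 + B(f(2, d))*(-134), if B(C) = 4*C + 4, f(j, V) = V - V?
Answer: -663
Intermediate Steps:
d = 9 + √11 (d = 9 + √(5 + 6) = 9 + √11 ≈ 12.317)
f(j, V) = 0
B(C) = 4 + 4*C
-127 + B(f(2, d))*(-134) = -127 + (4 + 4*0)*(-134) = -127 + (4 + 0)*(-134) = -127 + 4*(-134) = -127 - 536 = -663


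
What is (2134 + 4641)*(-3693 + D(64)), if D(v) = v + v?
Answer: -24152875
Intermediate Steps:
D(v) = 2*v
(2134 + 4641)*(-3693 + D(64)) = (2134 + 4641)*(-3693 + 2*64) = 6775*(-3693 + 128) = 6775*(-3565) = -24152875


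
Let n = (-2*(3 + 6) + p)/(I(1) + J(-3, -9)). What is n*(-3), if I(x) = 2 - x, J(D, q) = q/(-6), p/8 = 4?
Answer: -84/5 ≈ -16.800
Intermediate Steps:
p = 32 (p = 8*4 = 32)
J(D, q) = -q/6 (J(D, q) = q*(-⅙) = -q/6)
n = 28/5 (n = (-2*(3 + 6) + 32)/((2 - 1*1) - ⅙*(-9)) = (-2*9 + 32)/((2 - 1) + 3/2) = (-18 + 32)/(1 + 3/2) = 14/(5/2) = 14*(⅖) = 28/5 ≈ 5.6000)
n*(-3) = (28/5)*(-3) = -84/5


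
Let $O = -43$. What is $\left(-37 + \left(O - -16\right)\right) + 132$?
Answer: $68$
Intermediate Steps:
$\left(-37 + \left(O - -16\right)\right) + 132 = \left(-37 - 27\right) + 132 = -64 + 132 = 68$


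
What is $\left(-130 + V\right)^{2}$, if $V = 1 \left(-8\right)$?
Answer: $19044$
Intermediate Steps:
$V = -8$
$\left(-130 + V\right)^{2} = \left(-130 - 8\right)^{2} = \left(-138\right)^{2} = 19044$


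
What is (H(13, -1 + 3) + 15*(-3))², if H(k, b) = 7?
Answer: 1444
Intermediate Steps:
(H(13, -1 + 3) + 15*(-3))² = (7 + 15*(-3))² = (7 - 45)² = (-38)² = 1444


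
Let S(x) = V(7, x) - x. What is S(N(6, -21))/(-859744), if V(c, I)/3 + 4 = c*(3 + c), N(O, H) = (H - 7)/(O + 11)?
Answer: -1697/7307824 ≈ -0.00023222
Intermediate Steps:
N(O, H) = (-7 + H)/(11 + O)
V(c, I) = -12 + 3*c*(3 + c) (V(c, I) = -12 + 3*(c*(3 + c)) = -12 + 3*c*(3 + c))
S(x) = 198 - x (S(x) = (-12 + 3*7**2 + 9*7) - x = (-12 + 3*49 + 63) - x = (-12 + 147 + 63) - x = 198 - x)
S(N(6, -21))/(-859744) = (198 - (-7 - 21)/(11 + 6))/(-859744) = (198 - (-28)/17)*(-1/859744) = (198 - 1*(-28/17))*(-1/859744) = (198 + 28/17)*(-1/859744) = (3394/17)*(-1/859744) = -1697/7307824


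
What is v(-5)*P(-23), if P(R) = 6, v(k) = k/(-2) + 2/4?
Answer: 18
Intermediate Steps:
v(k) = ½ - k/2 (v(k) = k*(-½) + 2*(¼) = -k/2 + ½ = ½ - k/2)
v(-5)*P(-23) = (½ - ½*(-5))*6 = (½ + 5/2)*6 = 3*6 = 18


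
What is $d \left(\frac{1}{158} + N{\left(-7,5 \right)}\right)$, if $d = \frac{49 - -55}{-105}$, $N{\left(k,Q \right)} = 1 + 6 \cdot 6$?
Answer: $- \frac{101348}{2765} \approx -36.654$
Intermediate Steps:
$N{\left(k,Q \right)} = 37$ ($N{\left(k,Q \right)} = 1 + 36 = 37$)
$d = - \frac{104}{105}$ ($d = \left(49 + 55\right) \left(- \frac{1}{105}\right) = 104 \left(- \frac{1}{105}\right) = - \frac{104}{105} \approx -0.99048$)
$d \left(\frac{1}{158} + N{\left(-7,5 \right)}\right) = - \frac{104 \left(\frac{1}{158} + 37\right)}{105} = \left(- \frac{104}{105}\right) \frac{5847}{158} = - \frac{101348}{2765}$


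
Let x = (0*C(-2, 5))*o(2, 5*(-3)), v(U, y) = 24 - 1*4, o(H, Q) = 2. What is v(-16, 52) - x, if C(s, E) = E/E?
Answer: 20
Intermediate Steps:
C(s, E) = 1
v(U, y) = 20 (v(U, y) = 24 - 4 = 20)
x = 0 (x = (0*1)*2 = 0*2 = 0)
v(-16, 52) - x = 20 - 1*0 = 20 + 0 = 20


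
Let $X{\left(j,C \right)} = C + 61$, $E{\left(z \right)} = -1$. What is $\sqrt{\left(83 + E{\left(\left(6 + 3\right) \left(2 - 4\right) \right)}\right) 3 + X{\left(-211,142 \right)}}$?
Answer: $\sqrt{449} \approx 21.19$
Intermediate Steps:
$X{\left(j,C \right)} = 61 + C$
$\sqrt{\left(83 + E{\left(\left(6 + 3\right) \left(2 - 4\right) \right)}\right) 3 + X{\left(-211,142 \right)}} = \sqrt{\left(83 - 1\right) 3 + \left(61 + 142\right)} = \sqrt{82 \cdot 3 + 203} = \sqrt{246 + 203} = \sqrt{449}$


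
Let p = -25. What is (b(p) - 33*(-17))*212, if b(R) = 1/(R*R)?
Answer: 74332712/625 ≈ 1.1893e+5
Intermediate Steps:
b(R) = R⁻² (b(R) = 1/(R²) = R⁻²)
(b(p) - 33*(-17))*212 = ((-25)⁻² - 33*(-17))*212 = (1/625 + 561)*212 = (350626/625)*212 = 74332712/625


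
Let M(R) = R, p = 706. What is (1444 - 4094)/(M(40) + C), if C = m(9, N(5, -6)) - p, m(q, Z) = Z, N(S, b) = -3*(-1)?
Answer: 2650/663 ≈ 3.9970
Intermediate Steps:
N(S, b) = 3
C = -703 (C = 3 - 1*706 = 3 - 706 = -703)
(1444 - 4094)/(M(40) + C) = (1444 - 4094)/(40 - 703) = -2650/(-663) = -2650*(-1/663) = 2650/663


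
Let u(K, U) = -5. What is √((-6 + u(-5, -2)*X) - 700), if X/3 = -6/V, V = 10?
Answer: I*√697 ≈ 26.401*I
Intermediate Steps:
X = -9/5 (X = 3*(-6/10) = 3*(-6*⅒) = 3*(-⅗) = -9/5 ≈ -1.8000)
√((-6 + u(-5, -2)*X) - 700) = √((-6 - 5*(-9/5)) - 700) = √((-6 + 9) - 700) = √(3 - 700) = √(-697) = I*√697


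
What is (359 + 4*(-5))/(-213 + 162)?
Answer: -113/17 ≈ -6.6471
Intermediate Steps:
(359 + 4*(-5))/(-213 + 162) = (359 - 20)/(-51) = 339*(-1/51) = -113/17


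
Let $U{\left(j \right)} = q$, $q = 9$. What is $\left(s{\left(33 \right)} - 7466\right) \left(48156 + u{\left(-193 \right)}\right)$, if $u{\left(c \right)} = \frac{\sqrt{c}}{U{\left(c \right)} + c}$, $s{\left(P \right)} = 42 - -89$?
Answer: $-353224260 + \frac{7335 i \sqrt{193}}{184} \approx -3.5322 \cdot 10^{8} + 553.81 i$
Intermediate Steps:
$s{\left(P \right)} = 131$ ($s{\left(P \right)} = 42 + 89 = 131$)
$U{\left(j \right)} = 9$
$u{\left(c \right)} = \frac{\sqrt{c}}{9 + c}$
$\left(s{\left(33 \right)} - 7466\right) \left(48156 + u{\left(-193 \right)}\right) = \left(131 - 7466\right) \left(48156 + \frac{\sqrt{-193}}{9 - 193}\right) = - 7335 \left(48156 + \frac{i \sqrt{193}}{-184}\right) = - 7335 \left(48156 + i \sqrt{193} \left(- \frac{1}{184}\right)\right) = - 7335 \left(48156 - \frac{i \sqrt{193}}{184}\right) = -353224260 + \frac{7335 i \sqrt{193}}{184}$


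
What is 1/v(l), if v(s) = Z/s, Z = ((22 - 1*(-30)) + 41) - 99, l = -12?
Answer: 2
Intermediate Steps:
Z = -6 (Z = ((22 + 30) + 41) - 99 = (52 + 41) - 99 = 93 - 99 = -6)
v(s) = -6/s
1/v(l) = 1/(-6/(-12)) = 1/(-6*(-1/12)) = 1/(½) = 2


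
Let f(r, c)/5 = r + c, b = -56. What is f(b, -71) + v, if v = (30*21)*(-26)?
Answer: -17015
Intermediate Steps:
f(r, c) = 5*c + 5*r (f(r, c) = 5*(r + c) = 5*(c + r) = 5*c + 5*r)
v = -16380 (v = 630*(-26) = -16380)
f(b, -71) + v = (5*(-71) + 5*(-56)) - 16380 = (-355 - 280) - 16380 = -635 - 16380 = -17015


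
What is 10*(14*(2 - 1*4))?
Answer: -280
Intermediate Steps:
10*(14*(2 - 1*4)) = 10*(14*(2 - 4)) = 10*(14*(-2)) = 10*(-28) = -280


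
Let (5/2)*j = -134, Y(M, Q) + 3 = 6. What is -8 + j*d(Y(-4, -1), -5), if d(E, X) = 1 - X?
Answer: -1648/5 ≈ -329.60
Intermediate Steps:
Y(M, Q) = 3 (Y(M, Q) = -3 + 6 = 3)
j = -268/5 (j = (⅖)*(-134) = -268/5 ≈ -53.600)
-8 + j*d(Y(-4, -1), -5) = -8 - 268*(1 - 1*(-5))/5 = -8 - 268*(1 + 5)/5 = -8 - 268/5*6 = -8 - 1608/5 = -1648/5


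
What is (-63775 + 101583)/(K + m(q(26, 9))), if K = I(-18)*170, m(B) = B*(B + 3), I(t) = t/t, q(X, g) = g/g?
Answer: 18904/87 ≈ 217.29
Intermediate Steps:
q(X, g) = 1
I(t) = 1
m(B) = B*(3 + B)
K = 170 (K = 1*170 = 170)
(-63775 + 101583)/(K + m(q(26, 9))) = (-63775 + 101583)/(170 + 1*(3 + 1)) = 37808/(170 + 1*4) = 37808/(170 + 4) = 37808/174 = 37808*(1/174) = 18904/87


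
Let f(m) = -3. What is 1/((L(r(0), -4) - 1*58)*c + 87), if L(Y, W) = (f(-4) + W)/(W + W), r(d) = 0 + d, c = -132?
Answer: 2/15255 ≈ 0.00013110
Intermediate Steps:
r(d) = d
L(Y, W) = (-3 + W)/(2*W) (L(Y, W) = (-3 + W)/(W + W) = (-3 + W)/((2*W)) = (-3 + W)*(1/(2*W)) = (-3 + W)/(2*W))
1/((L(r(0), -4) - 1*58)*c + 87) = 1/(((½)*(-3 - 4)/(-4) - 1*58)*(-132) + 87) = 1/(((½)*(-¼)*(-7) - 58)*(-132) + 87) = 1/((7/8 - 58)*(-132) + 87) = 1/(-457/8*(-132) + 87) = 1/(15081/2 + 87) = 1/(15255/2) = 2/15255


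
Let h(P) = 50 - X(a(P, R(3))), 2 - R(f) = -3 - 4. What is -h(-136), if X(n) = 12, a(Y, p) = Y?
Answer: -38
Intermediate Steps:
R(f) = 9 (R(f) = 2 - (-3 - 4) = 2 - 1*(-7) = 2 + 7 = 9)
h(P) = 38 (h(P) = 50 - 1*12 = 50 - 12 = 38)
-h(-136) = -1*38 = -38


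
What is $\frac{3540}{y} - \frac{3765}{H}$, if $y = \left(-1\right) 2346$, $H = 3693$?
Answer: $- \frac{1216995}{481321} \approx -2.5284$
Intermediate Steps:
$y = -2346$
$\frac{3540}{y} - \frac{3765}{H} = \frac{3540}{-2346} - \frac{3765}{3693} = 3540 \left(- \frac{1}{2346}\right) - \frac{1255}{1231} = - \frac{590}{391} - \frac{1255}{1231} = - \frac{1216995}{481321}$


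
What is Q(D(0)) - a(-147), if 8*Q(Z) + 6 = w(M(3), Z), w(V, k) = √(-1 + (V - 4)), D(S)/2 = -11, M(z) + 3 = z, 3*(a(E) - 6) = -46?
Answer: 103/12 + I*√5/8 ≈ 8.5833 + 0.27951*I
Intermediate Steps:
a(E) = -28/3 (a(E) = 6 + (⅓)*(-46) = 6 - 46/3 = -28/3)
M(z) = -3 + z
D(S) = -22 (D(S) = 2*(-11) = -22)
w(V, k) = √(-5 + V) (w(V, k) = √(-1 + (-4 + V)) = √(-5 + V))
Q(Z) = -¾ + I*√5/8 (Q(Z) = -¾ + √(-5 + (-3 + 3))/8 = -¾ + √(-5 + 0)/8 = -¾ + √(-5)/8 = -¾ + (I*√5)/8 = -¾ + I*√5/8)
Q(D(0)) - a(-147) = (-¾ + I*√5/8) - 1*(-28/3) = (-¾ + I*√5/8) + 28/3 = 103/12 + I*√5/8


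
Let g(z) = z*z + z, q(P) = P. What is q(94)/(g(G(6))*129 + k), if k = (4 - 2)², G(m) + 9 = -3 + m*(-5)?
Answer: 47/111071 ≈ 0.00042315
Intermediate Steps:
G(m) = -12 - 5*m (G(m) = -9 + (-3 + m*(-5)) = -9 + (-3 - 5*m) = -12 - 5*m)
k = 4 (k = 2² = 4)
g(z) = z + z² (g(z) = z² + z = z + z²)
q(94)/(g(G(6))*129 + k) = 94/(((-12 - 5*6)*(1 + (-12 - 5*6)))*129 + 4) = 94/(((-12 - 30)*(1 + (-12 - 30)))*129 + 4) = 94/(-42*(1 - 42)*129 + 4) = 94/(-42*(-41)*129 + 4) = 94/(1722*129 + 4) = 94/(222138 + 4) = 94/222142 = 94*(1/222142) = 47/111071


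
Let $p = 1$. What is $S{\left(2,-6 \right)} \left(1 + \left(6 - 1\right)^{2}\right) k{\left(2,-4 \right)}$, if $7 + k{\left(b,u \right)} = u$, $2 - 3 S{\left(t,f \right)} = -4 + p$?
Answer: $- \frac{1430}{3} \approx -476.67$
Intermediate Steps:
$S{\left(t,f \right)} = \frac{5}{3}$ ($S{\left(t,f \right)} = \frac{2}{3} - \frac{-4 + 1}{3} = \frac{2}{3} - -1 = \frac{2}{3} + 1 = \frac{5}{3}$)
$k{\left(b,u \right)} = -7 + u$
$S{\left(2,-6 \right)} \left(1 + \left(6 - 1\right)^{2}\right) k{\left(2,-4 \right)} = \frac{5 \left(1 + \left(6 - 1\right)^{2}\right)}{3} \left(-7 - 4\right) = \frac{5 \left(1 + 5^{2}\right)}{3} \left(-11\right) = \frac{5 \left(1 + 25\right)}{3} \left(-11\right) = \frac{5}{3} \cdot 26 \left(-11\right) = \frac{130}{3} \left(-11\right) = - \frac{1430}{3}$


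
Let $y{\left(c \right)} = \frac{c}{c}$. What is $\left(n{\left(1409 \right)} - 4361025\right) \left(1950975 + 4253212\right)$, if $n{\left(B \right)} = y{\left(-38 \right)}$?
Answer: $-27056608407488$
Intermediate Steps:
$y{\left(c \right)} = 1$
$n{\left(B \right)} = 1$
$\left(n{\left(1409 \right)} - 4361025\right) \left(1950975 + 4253212\right) = \left(1 - 4361025\right) \left(1950975 + 4253212\right) = \left(-4361024\right) 6204187 = -27056608407488$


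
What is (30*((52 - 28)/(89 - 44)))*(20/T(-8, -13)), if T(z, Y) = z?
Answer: -40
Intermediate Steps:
(30*((52 - 28)/(89 - 44)))*(20/T(-8, -13)) = (30*((52 - 28)/(89 - 44)))*(20/(-8)) = (30*(24/45))*(20*(-1/8)) = (30*(24*(1/45)))*(-5/2) = (30*(8/15))*(-5/2) = 16*(-5/2) = -40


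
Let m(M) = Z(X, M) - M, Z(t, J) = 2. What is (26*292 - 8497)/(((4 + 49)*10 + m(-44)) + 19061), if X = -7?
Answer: -905/19637 ≈ -0.046086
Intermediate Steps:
m(M) = 2 - M
(26*292 - 8497)/(((4 + 49)*10 + m(-44)) + 19061) = (26*292 - 8497)/(((4 + 49)*10 + (2 - 1*(-44))) + 19061) = (7592 - 8497)/((53*10 + (2 + 44)) + 19061) = -905/((530 + 46) + 19061) = -905/(576 + 19061) = -905/19637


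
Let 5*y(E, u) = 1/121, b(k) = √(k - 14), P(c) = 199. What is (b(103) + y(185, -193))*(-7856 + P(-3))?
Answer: -7657/605 - 7657*√89 ≈ -72249.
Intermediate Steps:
b(k) = √(-14 + k)
y(E, u) = 1/605 (y(E, u) = (⅕)/121 = (⅕)*(1/121) = 1/605)
(b(103) + y(185, -193))*(-7856 + P(-3)) = (√(-14 + 103) + 1/605)*(-7856 + 199) = (√89 + 1/605)*(-7657) = (1/605 + √89)*(-7657) = -7657/605 - 7657*√89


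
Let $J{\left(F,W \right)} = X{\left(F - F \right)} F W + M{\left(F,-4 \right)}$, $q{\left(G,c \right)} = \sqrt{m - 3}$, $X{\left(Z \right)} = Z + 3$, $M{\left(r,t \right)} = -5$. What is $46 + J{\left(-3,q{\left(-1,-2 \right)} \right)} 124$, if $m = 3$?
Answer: $-574$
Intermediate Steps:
$X{\left(Z \right)} = 3 + Z$
$q{\left(G,c \right)} = 0$ ($q{\left(G,c \right)} = \sqrt{3 - 3} = \sqrt{0} = 0$)
$J{\left(F,W \right)} = -5 + 3 F W$ ($J{\left(F,W \right)} = \left(3 + \left(F - F\right)\right) F W - 5 = \left(3 + 0\right) F W - 5 = 3 F W - 5 = -5 + 3 F W$)
$46 + J{\left(-3,q{\left(-1,-2 \right)} \right)} 124 = 46 + \left(-5 + 3 \left(-3\right) 0\right) 124 = 46 + \left(-5 + 0\right) 124 = 46 - 620 = -574$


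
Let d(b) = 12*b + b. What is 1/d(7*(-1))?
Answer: -1/91 ≈ -0.010989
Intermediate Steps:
d(b) = 13*b
1/d(7*(-1)) = 1/(13*(7*(-1))) = 1/(13*(-7)) = 1/(-91) = -1/91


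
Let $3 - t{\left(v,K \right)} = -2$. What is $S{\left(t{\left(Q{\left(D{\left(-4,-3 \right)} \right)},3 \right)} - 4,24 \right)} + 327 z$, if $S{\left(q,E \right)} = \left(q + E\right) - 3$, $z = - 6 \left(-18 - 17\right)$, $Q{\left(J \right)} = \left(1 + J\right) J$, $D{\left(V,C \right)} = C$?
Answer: $68692$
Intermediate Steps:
$Q{\left(J \right)} = J \left(1 + J\right)$
$t{\left(v,K \right)} = 5$ ($t{\left(v,K \right)} = 3 - -2 = 3 + 2 = 5$)
$z = 210$ ($z = \left(-6\right) \left(-35\right) = 210$)
$S{\left(q,E \right)} = -3 + E + q$ ($S{\left(q,E \right)} = \left(E + q\right) - 3 = -3 + E + q$)
$S{\left(t{\left(Q{\left(D{\left(-4,-3 \right)} \right)},3 \right)} - 4,24 \right)} + 327 z = \left(-3 + 24 + \left(5 - 4\right)\right) + 327 \cdot 210 = \left(-3 + 24 + 1\right) + 68670 = 22 + 68670 = 68692$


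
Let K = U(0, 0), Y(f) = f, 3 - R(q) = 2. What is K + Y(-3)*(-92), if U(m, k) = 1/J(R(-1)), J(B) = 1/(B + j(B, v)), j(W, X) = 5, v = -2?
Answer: 282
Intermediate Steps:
R(q) = 1 (R(q) = 3 - 1*2 = 3 - 2 = 1)
J(B) = 1/(5 + B) (J(B) = 1/(B + 5) = 1/(5 + B))
U(m, k) = 6 (U(m, k) = 1/(1/(5 + 1)) = 1/(1/6) = 1/(⅙) = 6)
K = 6
K + Y(-3)*(-92) = 6 - 3*(-92) = 6 + 276 = 282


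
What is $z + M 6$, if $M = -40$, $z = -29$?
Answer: $-269$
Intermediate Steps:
$z + M 6 = -29 - 240 = -269$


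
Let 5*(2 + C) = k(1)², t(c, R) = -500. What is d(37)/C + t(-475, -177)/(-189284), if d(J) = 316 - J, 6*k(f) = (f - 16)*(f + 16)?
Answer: 17663287/22666759 ≈ 0.77926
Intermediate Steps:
k(f) = (-16 + f)*(16 + f)/6 (k(f) = ((f - 16)*(f + 16))/6 = ((-16 + f)*(16 + f))/6 = (-16 + f)*(16 + f)/6)
C = 1437/4 (C = -2 + (-128/3 + (⅙)*1²)²/5 = -2 + (-128/3 + (⅙)*1)²/5 = -2 + (-128/3 + ⅙)²/5 = -2 + (-85/2)²/5 = -2 + (⅕)*(7225/4) = -2 + 1445/4 = 1437/4 ≈ 359.25)
d(37)/C + t(-475, -177)/(-189284) = (316 - 1*37)/(1437/4) - 500/(-189284) = (316 - 37)*(4/1437) - 500*(-1/189284) = 279*(4/1437) + 125/47321 = 372/479 + 125/47321 = 17663287/22666759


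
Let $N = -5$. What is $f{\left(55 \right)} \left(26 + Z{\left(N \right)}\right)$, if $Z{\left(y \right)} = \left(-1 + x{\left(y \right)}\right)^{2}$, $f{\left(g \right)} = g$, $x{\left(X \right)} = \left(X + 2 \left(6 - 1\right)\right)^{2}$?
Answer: $33110$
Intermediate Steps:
$x{\left(X \right)} = \left(10 + X\right)^{2}$ ($x{\left(X \right)} = \left(X + 2 \cdot 5\right)^{2} = \left(X + 10\right)^{2} = \left(10 + X\right)^{2}$)
$Z{\left(y \right)} = \left(-1 + \left(10 + y\right)^{2}\right)^{2}$
$f{\left(55 \right)} \left(26 + Z{\left(N \right)}\right) = 55 \left(26 + \left(-1 + \left(10 - 5\right)^{2}\right)^{2}\right) = 55 \left(26 + \left(-1 + 5^{2}\right)^{2}\right) = 55 \left(26 + \left(-1 + 25\right)^{2}\right) = 55 \left(26 + 24^{2}\right) = 55 \left(26 + 576\right) = 55 \cdot 602 = 33110$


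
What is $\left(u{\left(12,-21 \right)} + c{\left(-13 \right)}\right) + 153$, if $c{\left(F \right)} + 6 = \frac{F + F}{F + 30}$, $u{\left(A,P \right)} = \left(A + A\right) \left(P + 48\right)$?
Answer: $\frac{13489}{17} \approx 793.47$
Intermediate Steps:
$u{\left(A,P \right)} = 2 A \left(48 + P\right)$
$c{\left(F \right)} = -6 + \frac{2 F}{30 + F}$ ($c{\left(F \right)} = -6 + \frac{F + F}{F + 30} = -6 + \frac{2 F}{30 + F}$)
$\left(u{\left(12,-21 \right)} + c{\left(-13 \right)}\right) + 153 = \left(2 \cdot 12 \left(48 - 21\right) + \frac{4 \left(-45 - -13\right)}{30 - 13}\right) + 153 = \left(2 \cdot 12 \cdot 27 + \frac{4 \left(-45 + 13\right)}{17}\right) + 153 = \left(648 + 4 \cdot \frac{1}{17} \left(-32\right)\right) + 153 = \left(648 - \frac{128}{17}\right) + 153 = \frac{10888}{17} + 153 = \frac{13489}{17}$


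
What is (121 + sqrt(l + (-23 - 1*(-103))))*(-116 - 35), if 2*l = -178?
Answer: -18271 - 453*I ≈ -18271.0 - 453.0*I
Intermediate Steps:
l = -89 (l = (1/2)*(-178) = -89)
(121 + sqrt(l + (-23 - 1*(-103))))*(-116 - 35) = (121 + sqrt(-89 + (-23 - 1*(-103))))*(-116 - 35) = (121 + sqrt(-89 + (-23 + 103)))*(-151) = (121 + sqrt(-89 + 80))*(-151) = (121 + sqrt(-9))*(-151) = (121 + 3*I)*(-151) = -18271 - 453*I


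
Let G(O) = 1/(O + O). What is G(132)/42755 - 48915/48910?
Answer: -55211920889/55206282120 ≈ -1.0001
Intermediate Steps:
G(O) = 1/(2*O)
G(132)/42755 - 48915/48910 = ((½)/132)/42755 - 48915/48910 = ((½)*(1/132))*(1/42755) - 48915*1/48910 = (1/264)*(1/42755) - 9783/9782 = 1/11287320 - 9783/9782 = -55211920889/55206282120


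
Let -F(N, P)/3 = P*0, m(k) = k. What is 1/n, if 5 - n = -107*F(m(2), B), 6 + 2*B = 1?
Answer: ⅕ ≈ 0.20000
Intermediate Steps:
B = -5/2 (B = -3 + (½)*1 = -3 + ½ = -5/2 ≈ -2.5000)
F(N, P) = 0 (F(N, P) = -3*P*0 = -3*0 = 0)
n = 5 (n = 5 - (-107)*0 = 5 - 1*0 = 5 + 0 = 5)
1/n = 1/5 = ⅕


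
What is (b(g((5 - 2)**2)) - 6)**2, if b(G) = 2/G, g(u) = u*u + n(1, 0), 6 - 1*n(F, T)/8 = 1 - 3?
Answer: 753424/21025 ≈ 35.835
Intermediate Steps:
n(F, T) = 64 (n(F, T) = 48 - 8*(1 - 3) = 48 - 8*(-2) = 48 + 16 = 64)
g(u) = 64 + u**2 (g(u) = u*u + 64 = u**2 + 64 = 64 + u**2)
(b(g((5 - 2)**2)) - 6)**2 = (2/(64 + ((5 - 2)**2)**2) - 6)**2 = (2/(64 + (3**2)**2) - 6)**2 = (2/(64 + 9**2) - 6)**2 = (2/(64 + 81) - 6)**2 = (2/145 - 6)**2 = (-868/145)**2 = 753424/21025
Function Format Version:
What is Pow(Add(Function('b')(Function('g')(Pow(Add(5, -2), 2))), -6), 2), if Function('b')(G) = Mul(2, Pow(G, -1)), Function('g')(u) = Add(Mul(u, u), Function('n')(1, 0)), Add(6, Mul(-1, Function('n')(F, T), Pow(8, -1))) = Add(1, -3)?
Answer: Rational(753424, 21025) ≈ 35.835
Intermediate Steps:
Function('n')(F, T) = 64 (Function('n')(F, T) = Add(48, Mul(-8, Add(1, -3))) = Add(48, Mul(-8, -2)) = Add(48, 16) = 64)
Function('g')(u) = Add(64, Pow(u, 2)) (Function('g')(u) = Add(Mul(u, u), 64) = Add(Pow(u, 2), 64) = Add(64, Pow(u, 2)))
Pow(Add(Function('b')(Function('g')(Pow(Add(5, -2), 2))), -6), 2) = Pow(Add(Mul(2, Pow(Add(64, Pow(Pow(Add(5, -2), 2), 2)), -1)), -6), 2) = Pow(Add(Mul(2, Pow(Add(64, Pow(Pow(3, 2), 2)), -1)), -6), 2) = Pow(Add(Mul(2, Pow(Add(64, Pow(9, 2)), -1)), -6), 2) = Pow(Add(Mul(2, Pow(Add(64, 81), -1)), -6), 2) = Pow(Add(Mul(2, Pow(145, -1)), -6), 2) = Pow(Add(Mul(2, Rational(1, 145)), -6), 2) = Pow(Add(Rational(2, 145), -6), 2) = Pow(Rational(-868, 145), 2) = Rational(753424, 21025)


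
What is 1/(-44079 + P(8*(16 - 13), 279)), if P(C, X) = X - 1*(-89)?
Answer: -1/43711 ≈ -2.2878e-5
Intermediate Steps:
P(C, X) = 89 + X (P(C, X) = X + 89 = 89 + X)
1/(-44079 + P(8*(16 - 13), 279)) = 1/(-44079 + (89 + 279)) = 1/(-44079 + 368) = 1/(-43711) = -1/43711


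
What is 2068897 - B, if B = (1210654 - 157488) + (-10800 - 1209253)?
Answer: 2235784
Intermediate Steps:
B = -166887 (B = 1053166 - 1220053 = -166887)
2068897 - B = 2068897 - 1*(-166887) = 2068897 + 166887 = 2235784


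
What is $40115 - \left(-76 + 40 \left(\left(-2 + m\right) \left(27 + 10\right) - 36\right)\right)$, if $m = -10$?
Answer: $59391$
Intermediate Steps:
$40115 - \left(-76 + 40 \left(\left(-2 + m\right) \left(27 + 10\right) - 36\right)\right) = 40115 - \left(-76 + 40 \left(\left(-2 - 10\right) \left(27 + 10\right) - 36\right)\right) = 40115 - \left(-76 + 40 \left(\left(-12\right) 37 - 36\right)\right) = 40115 - \left(-76 + 40 \left(-444 - 36\right)\right) = 40115 + \left(\left(-40\right) \left(-480\right) + 76\right) = 40115 + \left(19200 + 76\right) = 40115 + 19276 = 59391$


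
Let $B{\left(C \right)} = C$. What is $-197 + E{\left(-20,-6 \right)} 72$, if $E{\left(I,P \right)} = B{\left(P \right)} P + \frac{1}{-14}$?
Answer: $\frac{16729}{7} \approx 2389.9$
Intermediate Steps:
$E{\left(I,P \right)} = - \frac{1}{14} + P^{2}$ ($E{\left(I,P \right)} = P P + \frac{1}{-14} = P^{2} - \frac{1}{14} = - \frac{1}{14} + P^{2}$)
$-197 + E{\left(-20,-6 \right)} 72 = -197 + \left(- \frac{1}{14} + \left(-6\right)^{2}\right) 72 = -197 + \left(- \frac{1}{14} + 36\right) 72 = -197 + \frac{503}{14} \cdot 72 = -197 + \frac{18108}{7} = \frac{16729}{7}$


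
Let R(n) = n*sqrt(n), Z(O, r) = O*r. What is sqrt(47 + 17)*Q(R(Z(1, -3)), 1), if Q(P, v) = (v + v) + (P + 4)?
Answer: 48 - 24*I*sqrt(3) ≈ 48.0 - 41.569*I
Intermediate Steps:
R(n) = n**(3/2)
Q(P, v) = 4 + P + 2*v (Q(P, v) = 2*v + (4 + P) = 4 + P + 2*v)
sqrt(47 + 17)*Q(R(Z(1, -3)), 1) = sqrt(47 + 17)*(4 + (1*(-3))**(3/2) + 2*1) = sqrt(64)*(4 + (-3)**(3/2) + 2) = 8*(4 - 3*I*sqrt(3) + 2) = 8*(6 - 3*I*sqrt(3)) = 48 - 24*I*sqrt(3)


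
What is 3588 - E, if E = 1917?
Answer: 1671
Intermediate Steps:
3588 - E = 3588 - 1*1917 = 3588 - 1917 = 1671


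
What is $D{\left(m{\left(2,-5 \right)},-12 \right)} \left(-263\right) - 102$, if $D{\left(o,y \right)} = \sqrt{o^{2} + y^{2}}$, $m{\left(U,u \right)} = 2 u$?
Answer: $-102 - 526 \sqrt{61} \approx -4210.2$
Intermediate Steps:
$D{\left(m{\left(2,-5 \right)},-12 \right)} \left(-263\right) - 102 = \sqrt{\left(2 \left(-5\right)\right)^{2} + \left(-12\right)^{2}} \left(-263\right) - 102 = \sqrt{\left(-10\right)^{2} + 144} \left(-263\right) - 102 = \sqrt{100 + 144} \left(-263\right) - 102 = \sqrt{244} \left(-263\right) - 102 = 2 \sqrt{61} \left(-263\right) - 102 = - 526 \sqrt{61} - 102 = -102 - 526 \sqrt{61}$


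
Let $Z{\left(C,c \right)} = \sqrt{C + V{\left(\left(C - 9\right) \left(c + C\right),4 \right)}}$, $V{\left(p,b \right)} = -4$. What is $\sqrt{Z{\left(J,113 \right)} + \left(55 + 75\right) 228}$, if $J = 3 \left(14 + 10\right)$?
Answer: $\sqrt{29640 + 2 \sqrt{17}} \approx 172.19$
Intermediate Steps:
$J = 72$ ($J = 3 \cdot 24 = 72$)
$Z{\left(C,c \right)} = \sqrt{-4 + C}$ ($Z{\left(C,c \right)} = \sqrt{C - 4} = \sqrt{-4 + C}$)
$\sqrt{Z{\left(J,113 \right)} + \left(55 + 75\right) 228} = \sqrt{\sqrt{-4 + 72} + \left(55 + 75\right) 228} = \sqrt{\sqrt{68} + 130 \cdot 228} = \sqrt{2 \sqrt{17} + 29640} = \sqrt{29640 + 2 \sqrt{17}}$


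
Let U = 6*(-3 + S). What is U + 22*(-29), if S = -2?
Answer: -668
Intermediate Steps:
U = -30 (U = 6*(-3 - 2) = 6*(-5) = -30)
U + 22*(-29) = -30 + 22*(-29) = -30 - 638 = -668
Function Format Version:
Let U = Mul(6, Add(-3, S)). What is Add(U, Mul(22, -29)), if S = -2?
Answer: -668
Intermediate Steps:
U = -30 (U = Mul(6, Add(-3, -2)) = Mul(6, -5) = -30)
Add(U, Mul(22, -29)) = Add(-30, Mul(22, -29)) = Add(-30, -638) = -668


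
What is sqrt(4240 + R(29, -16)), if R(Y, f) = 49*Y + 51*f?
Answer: sqrt(4845) ≈ 69.606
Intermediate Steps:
sqrt(4240 + R(29, -16)) = sqrt(4240 + (49*29 + 51*(-16))) = sqrt(4240 + (1421 - 816)) = sqrt(4240 + 605) = sqrt(4845)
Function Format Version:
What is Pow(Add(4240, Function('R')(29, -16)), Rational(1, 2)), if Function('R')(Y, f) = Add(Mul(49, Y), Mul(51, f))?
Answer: Pow(4845, Rational(1, 2)) ≈ 69.606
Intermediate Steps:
Pow(Add(4240, Function('R')(29, -16)), Rational(1, 2)) = Pow(Add(4240, Add(Mul(49, 29), Mul(51, -16))), Rational(1, 2)) = Pow(Add(4240, Add(1421, -816)), Rational(1, 2)) = Pow(Add(4240, 605), Rational(1, 2)) = Pow(4845, Rational(1, 2))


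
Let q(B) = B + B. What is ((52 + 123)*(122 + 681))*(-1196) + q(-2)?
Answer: -168067904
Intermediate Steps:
q(B) = 2*B
((52 + 123)*(122 + 681))*(-1196) + q(-2) = ((52 + 123)*(122 + 681))*(-1196) + 2*(-2) = (175*803)*(-1196) - 4 = 140525*(-1196) - 4 = -168067900 - 4 = -168067904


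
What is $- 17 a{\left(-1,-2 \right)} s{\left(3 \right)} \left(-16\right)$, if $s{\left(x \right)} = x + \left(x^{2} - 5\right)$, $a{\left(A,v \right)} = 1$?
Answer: $1904$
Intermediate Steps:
$s{\left(x \right)} = -5 + x + x^{2}$ ($s{\left(x \right)} = x + \left(x^{2} - 5\right) = x + \left(-5 + x^{2}\right) = -5 + x + x^{2}$)
$- 17 a{\left(-1,-2 \right)} s{\left(3 \right)} \left(-16\right) = - 17 \cdot 1 \left(-5 + 3 + 3^{2}\right) \left(-16\right) = - 17 \cdot 1 \left(-5 + 3 + 9\right) \left(-16\right) = - 17 \cdot 1 \cdot 7 \left(-16\right) = - 17 \cdot 7 \left(-16\right) = \left(-17\right) \left(-112\right) = 1904$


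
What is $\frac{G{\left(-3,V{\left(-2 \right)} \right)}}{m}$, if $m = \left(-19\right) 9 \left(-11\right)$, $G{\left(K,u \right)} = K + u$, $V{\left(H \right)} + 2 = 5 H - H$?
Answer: $- \frac{13}{1881} \approx -0.0069112$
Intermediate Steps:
$V{\left(H \right)} = -2 + 4 H$ ($V{\left(H \right)} = -2 + \left(5 H - H\right) = -2 + 4 H$)
$m = 1881$ ($m = \left(-171\right) \left(-11\right) = 1881$)
$\frac{G{\left(-3,V{\left(-2 \right)} \right)}}{m} = \frac{-3 + \left(-2 + 4 \left(-2\right)\right)}{1881} = \left(-3 - 10\right) \frac{1}{1881} = \left(-13\right) \frac{1}{1881} = - \frac{13}{1881}$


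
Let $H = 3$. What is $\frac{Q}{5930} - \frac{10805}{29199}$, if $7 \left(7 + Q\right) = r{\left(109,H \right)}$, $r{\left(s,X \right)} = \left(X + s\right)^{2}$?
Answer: $- \frac{2390687}{34630014} \approx -0.069035$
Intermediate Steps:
$Q = 1785$ ($Q = -7 + \frac{\left(3 + 109\right)^{2}}{7} = -7 + \frac{112^{2}}{7} = -7 + \frac{1}{7} \cdot 12544 = -7 + 1792 = 1785$)
$\frac{Q}{5930} - \frac{10805}{29199} = \frac{1785}{5930} - \frac{10805}{29199} = 1785 \cdot \frac{1}{5930} - \frac{10805}{29199} = \frac{357}{1186} - \frac{10805}{29199} = - \frac{2390687}{34630014}$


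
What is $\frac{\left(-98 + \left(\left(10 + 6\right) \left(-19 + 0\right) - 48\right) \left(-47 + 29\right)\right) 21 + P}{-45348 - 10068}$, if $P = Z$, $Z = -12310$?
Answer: $- \frac{14836}{6927} \approx -2.1418$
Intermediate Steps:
$P = -12310$
$\frac{\left(-98 + \left(\left(10 + 6\right) \left(-19 + 0\right) - 48\right) \left(-47 + 29\right)\right) 21 + P}{-45348 - 10068} = \frac{\left(-98 + \left(\left(10 + 6\right) \left(-19 + 0\right) - 48\right) \left(-47 + 29\right)\right) 21 - 12310}{-45348 - 10068} = \frac{\left(-98 + \left(16 \left(-19\right) - 48\right) \left(-18\right)\right) 21 - 12310}{-55416} = \left(\left(-98 + \left(-304 - 48\right) \left(-18\right)\right) 21 - 12310\right) \left(- \frac{1}{55416}\right) = \left(\left(-98 - -6336\right) 21 - 12310\right) \left(- \frac{1}{55416}\right) = \left(\left(-98 + 6336\right) 21 - 12310\right) \left(- \frac{1}{55416}\right) = \left(6238 \cdot 21 - 12310\right) \left(- \frac{1}{55416}\right) = \left(130998 - 12310\right) \left(- \frac{1}{55416}\right) = 118688 \left(- \frac{1}{55416}\right) = - \frac{14836}{6927}$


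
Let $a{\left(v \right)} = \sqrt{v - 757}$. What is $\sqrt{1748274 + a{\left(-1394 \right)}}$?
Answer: $\sqrt{1748274 + 3 i \sqrt{239}} \approx 1322.2 + 0.02 i$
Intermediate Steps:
$a{\left(v \right)} = \sqrt{-757 + v}$
$\sqrt{1748274 + a{\left(-1394 \right)}} = \sqrt{1748274 + \sqrt{-757 - 1394}} = \sqrt{1748274 + \sqrt{-2151}} = \sqrt{1748274 + 3 i \sqrt{239}}$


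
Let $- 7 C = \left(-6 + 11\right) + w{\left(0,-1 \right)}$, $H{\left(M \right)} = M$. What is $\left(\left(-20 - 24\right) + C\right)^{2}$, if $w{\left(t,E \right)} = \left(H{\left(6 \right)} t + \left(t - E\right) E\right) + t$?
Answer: $\frac{97344}{49} \approx 1986.6$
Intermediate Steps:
$w{\left(t,E \right)} = 7 t + E \left(t - E\right)$ ($w{\left(t,E \right)} = \left(6 t + \left(t - E\right) E\right) + t = \left(6 t + E \left(t - E\right)\right) + t = 7 t + E \left(t - E\right)$)
$C = - \frac{4}{7}$ ($C = - \frac{\left(-6 + 11\right) - \left(-1\right)^{2}}{7} = - \frac{5 + \left(\left(-1\right) 1 + 0 + 0\right)}{7} = - \frac{5 + \left(-1 + 0 + 0\right)}{7} = - \frac{5 - 1}{7} = \left(- \frac{1}{7}\right) 4 = - \frac{4}{7} \approx -0.57143$)
$\left(\left(-20 - 24\right) + C\right)^{2} = \left(\left(-20 - 24\right) - \frac{4}{7}\right)^{2} = \left(-44 - \frac{4}{7}\right)^{2} = \left(- \frac{312}{7}\right)^{2} = \frac{97344}{49}$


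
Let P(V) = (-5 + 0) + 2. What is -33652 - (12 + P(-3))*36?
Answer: -33976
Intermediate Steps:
P(V) = -3 (P(V) = -5 + 2 = -3)
-33652 - (12 + P(-3))*36 = -33652 - (12 - 3)*36 = -33652 - 9*36 = -33652 - 1*324 = -33652 - 324 = -33976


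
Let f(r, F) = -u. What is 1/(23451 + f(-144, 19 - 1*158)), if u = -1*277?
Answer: 1/23728 ≈ 4.2144e-5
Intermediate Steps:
u = -277
f(r, F) = 277 (f(r, F) = -1*(-277) = 277)
1/(23451 + f(-144, 19 - 1*158)) = 1/(23451 + 277) = 1/23728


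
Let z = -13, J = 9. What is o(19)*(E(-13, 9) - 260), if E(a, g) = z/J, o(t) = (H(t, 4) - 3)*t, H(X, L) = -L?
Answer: 312949/9 ≈ 34772.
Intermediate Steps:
o(t) = -7*t (o(t) = (-1*4 - 3)*t = (-4 - 3)*t = -7*t)
E(a, g) = -13/9
o(19)*(E(-13, 9) - 260) = (-7*19)*(-13/9 - 260) = -133*(-2353/9) = 312949/9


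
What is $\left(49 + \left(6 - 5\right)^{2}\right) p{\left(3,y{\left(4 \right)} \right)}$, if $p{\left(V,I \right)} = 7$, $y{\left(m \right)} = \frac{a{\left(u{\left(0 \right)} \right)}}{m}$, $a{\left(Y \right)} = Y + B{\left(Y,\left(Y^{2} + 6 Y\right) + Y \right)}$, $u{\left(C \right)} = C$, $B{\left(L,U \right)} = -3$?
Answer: $350$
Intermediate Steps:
$a{\left(Y \right)} = -3 + Y$ ($a{\left(Y \right)} = Y - 3 = -3 + Y$)
$y{\left(m \right)} = - \frac{3}{m}$ ($y{\left(m \right)} = \frac{-3 + 0}{m} = - \frac{3}{m}$)
$\left(49 + \left(6 - 5\right)^{2}\right) p{\left(3,y{\left(4 \right)} \right)} = \left(49 + \left(6 - 5\right)^{2}\right) 7 = \left(49 + 1^{2}\right) 7 = \left(49 + 1\right) 7 = 50 \cdot 7 = 350$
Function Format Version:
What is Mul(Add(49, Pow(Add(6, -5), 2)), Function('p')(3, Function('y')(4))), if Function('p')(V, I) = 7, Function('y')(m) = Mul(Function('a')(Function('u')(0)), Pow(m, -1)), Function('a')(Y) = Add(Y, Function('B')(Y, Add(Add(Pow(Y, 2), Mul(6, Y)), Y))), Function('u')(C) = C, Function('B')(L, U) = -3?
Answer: 350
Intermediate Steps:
Function('a')(Y) = Add(-3, Y) (Function('a')(Y) = Add(Y, -3) = Add(-3, Y))
Function('y')(m) = Mul(-3, Pow(m, -1)) (Function('y')(m) = Mul(Add(-3, 0), Pow(m, -1)) = Mul(-3, Pow(m, -1)))
Mul(Add(49, Pow(Add(6, -5), 2)), Function('p')(3, Function('y')(4))) = Mul(Add(49, Pow(Add(6, -5), 2)), 7) = Mul(Add(49, Pow(1, 2)), 7) = Mul(Add(49, 1), 7) = Mul(50, 7) = 350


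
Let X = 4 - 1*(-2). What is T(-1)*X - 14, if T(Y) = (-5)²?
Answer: 136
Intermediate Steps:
T(Y) = 25
X = 6 (X = 4 + 2 = 6)
T(-1)*X - 14 = 25*6 - 14 = 150 - 14 = 136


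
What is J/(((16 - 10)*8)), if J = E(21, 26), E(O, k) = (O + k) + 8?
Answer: 55/48 ≈ 1.1458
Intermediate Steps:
E(O, k) = 8 + O + k
J = 55 (J = 8 + 21 + 26 = 55)
J/(((16 - 10)*8)) = 55/(((16 - 10)*8)) = 55/((6*8)) = 55/48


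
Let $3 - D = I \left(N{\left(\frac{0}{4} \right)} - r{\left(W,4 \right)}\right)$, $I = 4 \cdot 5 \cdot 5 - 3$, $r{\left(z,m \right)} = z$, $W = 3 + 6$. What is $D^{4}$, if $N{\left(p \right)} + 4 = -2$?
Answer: $4518872583696$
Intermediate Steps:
$N{\left(p \right)} = -6$ ($N{\left(p \right)} = -4 - 2 = -6$)
$W = 9$
$I = 97$ ($I = 4 \cdot 25 - 3 = 100 - 3 = 97$)
$D = 1458$ ($D = 3 - 97 \left(-6 - 9\right) = 3 - 97 \left(-15\right) = 3 - -1455 = 3 + 1455 = 1458$)
$D^{4} = 1458^{4} = 4518872583696$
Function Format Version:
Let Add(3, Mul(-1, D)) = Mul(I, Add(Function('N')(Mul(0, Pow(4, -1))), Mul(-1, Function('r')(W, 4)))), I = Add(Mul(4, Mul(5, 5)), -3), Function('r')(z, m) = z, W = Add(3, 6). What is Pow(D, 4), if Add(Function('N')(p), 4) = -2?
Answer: 4518872583696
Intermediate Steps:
Function('N')(p) = -6 (Function('N')(p) = Add(-4, -2) = -6)
W = 9
I = 97 (I = Add(Mul(4, 25), -3) = Add(100, -3) = 97)
D = 1458 (D = Add(3, Mul(-1, Mul(97, Add(-6, Mul(-1, 9))))) = Add(3, Mul(-1, Mul(97, Add(-6, -9)))) = Add(3, Mul(-1, Mul(97, -15))) = Add(3, Mul(-1, -1455)) = Add(3, 1455) = 1458)
Pow(D, 4) = Pow(1458, 4) = 4518872583696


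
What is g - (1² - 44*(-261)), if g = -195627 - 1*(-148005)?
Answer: -59107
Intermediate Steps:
g = -47622 (g = -195627 + 148005 = -47622)
g - (1² - 44*(-261)) = -47622 - (1² - 44*(-261)) = -47622 - (1 + 11484) = -47622 - 1*11485 = -47622 - 11485 = -59107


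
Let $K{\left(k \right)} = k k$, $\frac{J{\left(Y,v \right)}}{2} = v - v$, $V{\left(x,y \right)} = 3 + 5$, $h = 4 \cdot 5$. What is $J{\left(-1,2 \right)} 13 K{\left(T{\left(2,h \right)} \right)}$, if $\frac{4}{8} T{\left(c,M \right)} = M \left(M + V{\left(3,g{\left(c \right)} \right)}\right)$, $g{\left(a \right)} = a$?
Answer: $0$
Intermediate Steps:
$h = 20$
$V{\left(x,y \right)} = 8$
$J{\left(Y,v \right)} = 0$ ($J{\left(Y,v \right)} = 2 \left(v - v\right) = 2 \cdot 0 = 0$)
$T{\left(c,M \right)} = 2 M \left(8 + M\right)$ ($T{\left(c,M \right)} = 2 M \left(M + 8\right) = 2 M \left(8 + M\right)$)
$K{\left(k \right)} = k^{2}$
$J{\left(-1,2 \right)} 13 K{\left(T{\left(2,h \right)} \right)} = 0 \cdot 13 \left(2 \cdot 20 \left(8 + 20\right)\right)^{2} = 0 \left(2 \cdot 20 \cdot 28\right)^{2} = 0 \cdot 1120^{2} = 0 \cdot 1254400 = 0$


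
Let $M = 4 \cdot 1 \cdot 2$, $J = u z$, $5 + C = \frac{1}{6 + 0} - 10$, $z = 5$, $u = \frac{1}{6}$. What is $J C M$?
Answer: $- \frac{890}{9} \approx -98.889$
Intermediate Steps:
$u = \frac{1}{6} \approx 0.16667$
$C = - \frac{89}{6}$ ($C = -5 - \left(10 - \frac{1}{6 + 0}\right) = -5 - \left(10 - \frac{1}{6}\right) = -5 + \left(\frac{1}{6} - 10\right) = -5 - \frac{59}{6} = - \frac{89}{6} \approx -14.833$)
$J = \frac{5}{6}$ ($J = \frac{1}{6} \cdot 5 = \frac{5}{6} \approx 0.83333$)
$M = 8$ ($M = 4 \cdot 2 = 8$)
$J C M = \frac{5}{6} \left(- \frac{89}{6}\right) 8 = \left(- \frac{445}{36}\right) 8 = - \frac{890}{9}$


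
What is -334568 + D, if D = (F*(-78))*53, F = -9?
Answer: -297362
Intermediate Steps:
D = 37206 (D = -9*(-78)*53 = 702*53 = 37206)
-334568 + D = -334568 + 37206 = -297362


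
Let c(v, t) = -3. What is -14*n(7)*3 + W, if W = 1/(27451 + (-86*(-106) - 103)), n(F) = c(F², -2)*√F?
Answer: 1/36464 + 126*√7 ≈ 333.36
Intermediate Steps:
n(F) = -3*√F
W = 1/36464 (W = 1/(27451 + (9116 - 103)) = 1/(27451 + 9013) = 1/36464 ≈ 2.7424e-5)
-14*n(7)*3 + W = -(-42)*√7*3 + 1/36464 = (42*√7)*3 + 1/36464 = 126*√7 + 1/36464 = 1/36464 + 126*√7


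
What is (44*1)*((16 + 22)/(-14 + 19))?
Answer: 1672/5 ≈ 334.40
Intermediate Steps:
(44*1)*((16 + 22)/(-14 + 19)) = 44*(38/5) = 1672/5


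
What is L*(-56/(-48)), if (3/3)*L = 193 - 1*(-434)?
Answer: 1463/2 ≈ 731.50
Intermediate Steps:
L = 627 (L = 193 - 1*(-434) = 193 + 434 = 627)
L*(-56/(-48)) = 627*(-56/(-48)) = 627*(-56*(-1/48)) = 627*(7/6) = 1463/2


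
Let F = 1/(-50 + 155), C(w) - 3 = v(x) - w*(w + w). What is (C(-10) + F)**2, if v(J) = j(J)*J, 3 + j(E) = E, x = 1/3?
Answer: 3885278224/99225 ≈ 39156.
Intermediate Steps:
x = 1/3 ≈ 0.33333
j(E) = -3 + E
v(J) = J*(-3 + J) (v(J) = (-3 + J)*J = J*(-3 + J))
C(w) = 19/9 - 2*w**2 (C(w) = 3 + ((-3 + 1/3)/3 - w*(w + w)) = 3 + ((1/3)*(-8/3) - w*2*w) = 3 + (-8/9 - 2*w**2) = 19/9 - 2*w**2)
F = 1/105 ≈ 0.0095238
(C(-10) + F)**2 = ((19/9 - 2*(-10)**2) + 1/105)**2 = ((19/9 - 2*100) + 1/105)**2 = ((19/9 - 200) + 1/105)**2 = (-1781/9 + 1/105)**2 = (-62332/315)**2 = 3885278224/99225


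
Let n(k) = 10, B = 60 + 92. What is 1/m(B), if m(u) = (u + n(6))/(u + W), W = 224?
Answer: 188/81 ≈ 2.3210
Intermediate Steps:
B = 152
m(u) = (10 + u)/(224 + u) (m(u) = (u + 10)/(u + 224) = (10 + u)/(224 + u))
1/m(B) = 1/((10 + 152)/(224 + 152)) = 1/(162/376) = 1/((1/376)*162) = 1/(81/188) = 188/81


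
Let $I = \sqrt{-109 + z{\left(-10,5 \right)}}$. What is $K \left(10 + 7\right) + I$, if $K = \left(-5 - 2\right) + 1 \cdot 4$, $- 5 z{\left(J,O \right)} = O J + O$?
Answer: $-51 + 10 i \approx -51.0 + 10.0 i$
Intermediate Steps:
$z{\left(J,O \right)} = - \frac{O}{5} - \frac{J O}{5}$ ($z{\left(J,O \right)} = - \frac{O J + O}{5} = - \frac{J O + O}{5} = - \frac{O + J O}{5} = - \frac{O}{5} - \frac{J O}{5}$)
$K = -3$ ($K = -7 + 4 = -3$)
$I = 10 i$ ($I = \sqrt{-109 - 1 \left(1 - 10\right)} = \sqrt{-109 - 1 \left(-9\right)} = \sqrt{-109 + 9} = \sqrt{-100} = 10 i \approx 10.0 i$)
$K \left(10 + 7\right) + I = - 3 \left(10 + 7\right) + 10 i = \left(-3\right) 17 + 10 i = -51 + 10 i$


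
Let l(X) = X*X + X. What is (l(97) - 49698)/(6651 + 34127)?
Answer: -20096/20389 ≈ -0.98563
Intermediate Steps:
l(X) = X + X² (l(X) = X² + X = X + X²)
(l(97) - 49698)/(6651 + 34127) = (97*(1 + 97) - 49698)/(6651 + 34127) = (97*98 - 49698)/40778 = (9506 - 49698)*(1/40778) = -40192*1/40778 = -20096/20389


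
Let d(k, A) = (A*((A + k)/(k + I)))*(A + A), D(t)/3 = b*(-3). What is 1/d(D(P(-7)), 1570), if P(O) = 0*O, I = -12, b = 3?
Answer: -39/7606681400 ≈ -5.1271e-9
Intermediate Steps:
P(O) = 0
D(t) = -27 (D(t) = 3*(3*(-3)) = 3*(-9) = -27)
d(k, A) = 2*A²*(A + k)/(-12 + k) (d(k, A) = (A*((A + k)/(k - 12)))*(A + A) = (A*((A + k)/(-12 + k)))*(2*A) = (A*(A + k)/(-12 + k))*(2*A) = 2*A²*(A + k)/(-12 + k))
1/d(D(P(-7)), 1570) = 1/(2*1570²*(1570 - 27)/(-12 - 27)) = 1/(2*2464900*1543/(-39)) = 1/(2*2464900*(-1/39)*1543) = 1/(-7606681400/39) = -39/7606681400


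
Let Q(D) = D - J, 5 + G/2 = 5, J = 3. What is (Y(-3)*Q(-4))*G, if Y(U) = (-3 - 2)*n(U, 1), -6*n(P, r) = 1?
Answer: 0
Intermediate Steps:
n(P, r) = -1/6 (n(P, r) = -1/6*1 = -1/6)
G = 0 (G = -10 + 2*5 = -10 + 10 = 0)
Y(U) = 5/6 (Y(U) = (-3 - 2)*(-1/6) = -5*(-1/6) = 5/6)
Q(D) = -3 + D (Q(D) = D - 1*3 = D - 3 = -3 + D)
(Y(-3)*Q(-4))*G = (5*(-3 - 4)/6)*0 = ((5/6)*(-7))*0 = -35/6*0 = 0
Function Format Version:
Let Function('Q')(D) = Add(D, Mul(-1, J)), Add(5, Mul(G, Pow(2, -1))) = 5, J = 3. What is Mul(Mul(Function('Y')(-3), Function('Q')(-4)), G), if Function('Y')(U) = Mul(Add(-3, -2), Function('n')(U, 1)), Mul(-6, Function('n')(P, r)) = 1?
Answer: 0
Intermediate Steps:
Function('n')(P, r) = Rational(-1, 6) (Function('n')(P, r) = Mul(Rational(-1, 6), 1) = Rational(-1, 6))
G = 0 (G = Add(-10, Mul(2, 5)) = Add(-10, 10) = 0)
Function('Y')(U) = Rational(5, 6) (Function('Y')(U) = Mul(Add(-3, -2), Rational(-1, 6)) = Mul(-5, Rational(-1, 6)) = Rational(5, 6))
Function('Q')(D) = Add(-3, D) (Function('Q')(D) = Add(D, Mul(-1, 3)) = Add(D, -3) = Add(-3, D))
Mul(Mul(Function('Y')(-3), Function('Q')(-4)), G) = Mul(Mul(Rational(5, 6), Add(-3, -4)), 0) = Mul(Mul(Rational(5, 6), -7), 0) = Mul(Rational(-35, 6), 0) = 0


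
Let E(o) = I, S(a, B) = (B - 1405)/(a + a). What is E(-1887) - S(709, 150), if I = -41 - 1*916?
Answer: -1355771/1418 ≈ -956.12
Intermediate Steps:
I = -957 (I = -41 - 916 = -957)
S(a, B) = (-1405 + B)/(2*a) (S(a, B) = (-1405 + B)/((2*a)) = (-1405 + B)*(1/(2*a)) = (-1405 + B)/(2*a))
E(o) = -957
E(-1887) - S(709, 150) = -957 - (-1405 + 150)/(2*709) = -957 - (-1255)/(2*709) = -957 - 1*(-1255/1418) = -957 + 1255/1418 = -1355771/1418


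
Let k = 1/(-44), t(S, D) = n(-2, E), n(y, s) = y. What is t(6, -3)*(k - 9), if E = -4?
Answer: 397/22 ≈ 18.045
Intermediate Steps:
t(S, D) = -2
k = -1/44 ≈ -0.022727
t(6, -3)*(k - 9) = -2*(-1/44 - 9) = -2*(-397/44) = 397/22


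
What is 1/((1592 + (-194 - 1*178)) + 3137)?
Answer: 1/4357 ≈ 0.00022952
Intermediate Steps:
1/((1592 + (-194 - 1*178)) + 3137) = 1/((1592 + (-194 - 178)) + 3137) = 1/((1592 - 372) + 3137) = 1/(1220 + 3137) = 1/4357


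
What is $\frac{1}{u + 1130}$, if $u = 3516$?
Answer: $\frac{1}{4646} \approx 0.00021524$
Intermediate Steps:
$\frac{1}{u + 1130} = \frac{1}{3516 + 1130} = \frac{1}{4646}$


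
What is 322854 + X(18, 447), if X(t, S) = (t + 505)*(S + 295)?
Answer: 710920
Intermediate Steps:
X(t, S) = (295 + S)*(505 + t) (X(t, S) = (505 + t)*(295 + S) = (295 + S)*(505 + t))
322854 + X(18, 447) = 322854 + (148975 + 295*18 + 505*447 + 447*18) = 322854 + (148975 + 5310 + 225735 + 8046) = 322854 + 388066 = 710920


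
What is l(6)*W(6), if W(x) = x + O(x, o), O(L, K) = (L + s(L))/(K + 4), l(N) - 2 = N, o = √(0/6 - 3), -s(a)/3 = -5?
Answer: 1584/19 - 168*I*√3/19 ≈ 83.368 - 15.315*I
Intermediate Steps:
s(a) = 15 (s(a) = -3*(-5) = 15)
o = I*√3 (o = √(0*(⅙) - 3) = √(0 - 3) = √(-3) = I*√3 ≈ 1.732*I)
l(N) = 2 + N
O(L, K) = (15 + L)/(4 + K) (O(L, K) = (L + 15)/(K + 4) = (15 + L)/(4 + K))
W(x) = x + (15 + x)/(4 + I*√3)
l(6)*W(6) = (2 + 6)*(6 + (15 + 6)/(4 + I*√3)) = 8*(6 + 21/(4 + I*√3)) = 48 + 168/(4 + I*√3)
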